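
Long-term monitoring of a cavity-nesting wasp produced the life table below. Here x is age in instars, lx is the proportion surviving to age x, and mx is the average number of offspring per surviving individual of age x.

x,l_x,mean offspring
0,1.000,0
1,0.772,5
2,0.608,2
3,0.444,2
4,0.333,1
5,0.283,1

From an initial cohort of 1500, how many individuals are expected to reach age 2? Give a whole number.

912

Expected survivors = N0 · l_2 = 1500 × 0.608 = 912 → 912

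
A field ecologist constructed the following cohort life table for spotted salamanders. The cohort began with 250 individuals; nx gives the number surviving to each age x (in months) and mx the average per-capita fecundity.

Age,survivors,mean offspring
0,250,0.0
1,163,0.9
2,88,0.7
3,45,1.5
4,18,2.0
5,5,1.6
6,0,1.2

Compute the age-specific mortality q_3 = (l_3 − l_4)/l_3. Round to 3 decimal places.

lx = nx/n0 = nx/250: 1, 0.652, 0.352, 0.18, 0.072, 0.02, 0
q_3 = (l_3 − l_4) / l_3 = (0.18 − 0.072) / 0.18
     = 0.108 / 0.18 = 0.6 → 0.600

0.600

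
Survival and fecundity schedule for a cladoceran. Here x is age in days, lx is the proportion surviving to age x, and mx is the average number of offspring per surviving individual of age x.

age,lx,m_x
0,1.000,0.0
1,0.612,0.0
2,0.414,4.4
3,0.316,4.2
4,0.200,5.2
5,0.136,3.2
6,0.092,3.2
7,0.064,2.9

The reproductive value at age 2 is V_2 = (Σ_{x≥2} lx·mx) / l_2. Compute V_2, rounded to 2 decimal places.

12.33

lx·mx for x ≥ 2: 1.8216, 1.3272, 1.04, 0.4352, 0.2944, 0.1856 → sum = 5.104
V_2 = 5.104 / l_2 = 5.104 / 0.414 = 12.328502… → 12.33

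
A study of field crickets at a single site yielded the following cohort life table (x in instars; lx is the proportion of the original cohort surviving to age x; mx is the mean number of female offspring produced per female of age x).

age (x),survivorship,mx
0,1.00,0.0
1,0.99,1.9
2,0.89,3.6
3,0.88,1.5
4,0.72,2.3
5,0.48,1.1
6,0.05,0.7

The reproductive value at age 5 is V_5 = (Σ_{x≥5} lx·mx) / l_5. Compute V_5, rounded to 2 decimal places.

lx·mx for x ≥ 5: 0.528, 0.035 → sum = 0.563
V_5 = 0.563 / l_5 = 0.563 / 0.48 = 1.172917… → 1.17

1.17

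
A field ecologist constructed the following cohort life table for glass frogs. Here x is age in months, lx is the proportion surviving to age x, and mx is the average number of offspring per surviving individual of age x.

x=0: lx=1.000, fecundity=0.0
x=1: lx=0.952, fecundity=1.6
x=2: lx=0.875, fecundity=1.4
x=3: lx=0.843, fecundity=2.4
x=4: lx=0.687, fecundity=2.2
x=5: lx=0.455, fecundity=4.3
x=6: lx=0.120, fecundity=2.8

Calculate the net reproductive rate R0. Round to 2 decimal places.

lx·mx by age: 0, 1.5232, 1.225, 2.0232, 1.5114, 1.9565, 0.336
R0 = Σ lx·mx = 8.5753 → 8.58

8.58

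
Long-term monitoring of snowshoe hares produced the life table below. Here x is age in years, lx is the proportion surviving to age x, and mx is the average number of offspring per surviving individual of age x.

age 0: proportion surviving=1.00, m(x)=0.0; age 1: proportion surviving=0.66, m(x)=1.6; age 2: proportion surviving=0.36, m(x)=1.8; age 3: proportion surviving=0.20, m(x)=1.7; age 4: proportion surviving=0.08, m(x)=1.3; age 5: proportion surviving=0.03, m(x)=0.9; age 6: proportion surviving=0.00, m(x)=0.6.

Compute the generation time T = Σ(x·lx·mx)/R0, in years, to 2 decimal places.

1.80

lx·mx: 0, 1.056, 0.648, 0.34, 0.104, 0.027, 0 → R0 = 2.175
x·lx·mx: 0, 1.056, 1.296, 1.02, 0.416, 0.135, 0 → Σ = 3.923
T = 3.923 / 2.175 = 1.803678… → 1.80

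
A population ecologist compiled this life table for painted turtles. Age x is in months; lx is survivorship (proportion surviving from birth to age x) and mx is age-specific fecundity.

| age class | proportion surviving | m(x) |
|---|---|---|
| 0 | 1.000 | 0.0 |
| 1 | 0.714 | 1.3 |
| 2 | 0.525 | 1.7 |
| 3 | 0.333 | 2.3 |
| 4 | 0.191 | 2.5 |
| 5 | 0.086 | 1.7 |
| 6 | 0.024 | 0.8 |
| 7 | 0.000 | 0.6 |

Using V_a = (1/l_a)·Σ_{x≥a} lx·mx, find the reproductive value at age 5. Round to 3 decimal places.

lx·mx for x ≥ 5: 0.1462, 0.0192, 0 → sum = 0.1654
V_5 = 0.1654 / l_5 = 0.1654 / 0.086 = 1.923256… → 1.923

1.923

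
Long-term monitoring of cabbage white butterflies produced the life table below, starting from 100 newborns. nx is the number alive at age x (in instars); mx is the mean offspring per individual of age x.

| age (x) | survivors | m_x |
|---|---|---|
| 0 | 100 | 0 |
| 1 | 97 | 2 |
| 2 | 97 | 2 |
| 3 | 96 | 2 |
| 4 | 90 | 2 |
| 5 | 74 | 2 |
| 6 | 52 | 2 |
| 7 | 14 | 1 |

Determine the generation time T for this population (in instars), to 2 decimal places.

lx = nx/n0 = nx/100: 1, 0.97, 0.97, 0.96, 0.9, 0.74, 0.52, 0.14
lx·mx: 0, 1.94, 1.94, 1.92, 1.8, 1.48, 1.04, 0.14 → R0 = 10.26
x·lx·mx: 0, 1.94, 3.88, 5.76, 7.2, 7.4, 6.24, 0.98 → Σ = 33.4
T = 33.4 / 10.26 = 3.255361… → 3.26

3.26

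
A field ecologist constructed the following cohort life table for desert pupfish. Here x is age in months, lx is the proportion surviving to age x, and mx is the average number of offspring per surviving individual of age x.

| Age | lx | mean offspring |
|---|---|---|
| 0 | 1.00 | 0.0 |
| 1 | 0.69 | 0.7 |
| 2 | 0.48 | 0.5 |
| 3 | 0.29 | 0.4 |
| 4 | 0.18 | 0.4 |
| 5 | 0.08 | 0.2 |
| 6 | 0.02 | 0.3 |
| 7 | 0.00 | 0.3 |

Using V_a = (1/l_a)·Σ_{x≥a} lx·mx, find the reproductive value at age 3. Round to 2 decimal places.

0.72

lx·mx for x ≥ 3: 0.116, 0.072, 0.016, 0.006, 0 → sum = 0.21
V_3 = 0.21 / l_3 = 0.21 / 0.29 = 0.724138… → 0.72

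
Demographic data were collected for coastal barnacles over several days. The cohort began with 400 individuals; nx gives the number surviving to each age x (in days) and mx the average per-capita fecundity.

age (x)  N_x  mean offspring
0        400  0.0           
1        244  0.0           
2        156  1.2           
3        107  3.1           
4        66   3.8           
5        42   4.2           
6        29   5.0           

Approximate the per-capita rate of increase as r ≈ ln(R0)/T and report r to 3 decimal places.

lx = nx/n0 = nx/400: 1, 0.61, 0.39, 0.2675, 0.165, 0.105, 0.0725
R0 = Σ lx·mx = 0 + 0 + 0.468 + 0.82925 + 0.627 + 0.441 + 0.3625 = 2.72775
Σ x·lx·mx = 10.31175; T = 10.31175/2.72775 = 3.78031…
r ≈ ln(R0)/T = ln(2.72775)/3.78031… = 0.26545… → 0.265

0.265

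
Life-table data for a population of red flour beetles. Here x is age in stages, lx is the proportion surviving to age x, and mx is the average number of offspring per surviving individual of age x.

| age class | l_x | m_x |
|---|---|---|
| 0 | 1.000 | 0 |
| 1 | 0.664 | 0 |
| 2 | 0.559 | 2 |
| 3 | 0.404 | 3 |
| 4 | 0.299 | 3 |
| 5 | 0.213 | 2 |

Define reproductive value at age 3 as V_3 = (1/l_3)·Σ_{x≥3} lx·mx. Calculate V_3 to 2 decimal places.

lx·mx for x ≥ 3: 1.212, 0.897, 0.426 → sum = 2.535
V_3 = 2.535 / l_3 = 2.535 / 0.404 = 6.274752… → 6.27

6.27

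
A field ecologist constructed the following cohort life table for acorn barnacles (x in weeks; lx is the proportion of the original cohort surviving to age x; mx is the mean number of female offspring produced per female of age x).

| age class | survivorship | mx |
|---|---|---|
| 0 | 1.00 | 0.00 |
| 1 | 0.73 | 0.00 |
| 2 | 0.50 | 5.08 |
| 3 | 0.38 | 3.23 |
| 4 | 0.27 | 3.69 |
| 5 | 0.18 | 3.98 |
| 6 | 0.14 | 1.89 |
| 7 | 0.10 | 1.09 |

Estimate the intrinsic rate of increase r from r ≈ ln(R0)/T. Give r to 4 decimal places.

0.5537

R0 = Σ lx·mx = 0 + 0 + 2.54 + 1.2274 + 0.9963 + 0.7164 + 0.2646 + 0.109 = 5.8537
Σ x·lx·mx = 18.68; T = 18.68/5.8537 = 3.19114…
r ≈ ln(R0)/T = ln(5.8537)/3.19114… = 0.553743… → 0.5537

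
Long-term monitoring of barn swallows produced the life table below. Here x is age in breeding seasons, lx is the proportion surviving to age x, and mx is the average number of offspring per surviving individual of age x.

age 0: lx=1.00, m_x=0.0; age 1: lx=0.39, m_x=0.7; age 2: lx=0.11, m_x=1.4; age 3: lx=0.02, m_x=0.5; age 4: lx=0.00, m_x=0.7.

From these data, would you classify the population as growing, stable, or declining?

declining

R0 = Σ lx·mx = 0 + 0.273 + 0.154 + 0.01 + 0 = 0.437
R0 < 1, so the population is declining.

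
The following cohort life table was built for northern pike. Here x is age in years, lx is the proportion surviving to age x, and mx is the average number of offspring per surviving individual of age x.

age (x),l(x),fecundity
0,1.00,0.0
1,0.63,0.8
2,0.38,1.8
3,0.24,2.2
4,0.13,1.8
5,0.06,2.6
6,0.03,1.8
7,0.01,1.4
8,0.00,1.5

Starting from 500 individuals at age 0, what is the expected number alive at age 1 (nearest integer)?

Expected survivors = N0 · l_1 = 500 × 0.63 = 315 → 315

315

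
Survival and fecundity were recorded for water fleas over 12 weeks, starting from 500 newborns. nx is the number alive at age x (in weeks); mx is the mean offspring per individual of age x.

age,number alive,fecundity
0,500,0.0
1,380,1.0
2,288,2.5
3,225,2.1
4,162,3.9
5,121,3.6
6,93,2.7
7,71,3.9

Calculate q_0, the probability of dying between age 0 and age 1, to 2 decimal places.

0.24

lx = nx/n0 = nx/500: 1, 0.76, 0.576, 0.45, 0.324, 0.242, 0.186, 0.142
q_0 = (l_0 − l_1) / l_0 = (1 − 0.76) / 1
     = 0.24 / 1 = 0.24 → 0.24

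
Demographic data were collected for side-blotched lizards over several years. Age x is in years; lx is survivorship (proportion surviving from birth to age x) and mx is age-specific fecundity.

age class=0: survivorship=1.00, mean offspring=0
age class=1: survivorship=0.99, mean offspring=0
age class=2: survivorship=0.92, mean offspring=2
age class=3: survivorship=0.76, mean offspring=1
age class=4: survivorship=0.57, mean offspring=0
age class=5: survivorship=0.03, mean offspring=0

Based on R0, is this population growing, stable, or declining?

growing

R0 = Σ lx·mx = 0 + 0 + 1.84 + 0.76 + 0 + 0 = 2.6
R0 > 1, so the population is growing.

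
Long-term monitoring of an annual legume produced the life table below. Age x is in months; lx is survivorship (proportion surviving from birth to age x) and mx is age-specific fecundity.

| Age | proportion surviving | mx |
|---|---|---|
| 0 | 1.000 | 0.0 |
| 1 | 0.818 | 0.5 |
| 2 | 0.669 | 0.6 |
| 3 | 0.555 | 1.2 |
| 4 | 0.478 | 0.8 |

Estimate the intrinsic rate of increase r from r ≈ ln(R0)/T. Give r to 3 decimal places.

0.243

R0 = Σ lx·mx = 0 + 0.409 + 0.4014 + 0.666 + 0.3824 = 1.8588
Σ x·lx·mx = 4.7394; T = 4.7394/1.8588 = 2.54971…
r ≈ ln(R0)/T = ln(1.8588)/2.54971… = 0.24314… → 0.243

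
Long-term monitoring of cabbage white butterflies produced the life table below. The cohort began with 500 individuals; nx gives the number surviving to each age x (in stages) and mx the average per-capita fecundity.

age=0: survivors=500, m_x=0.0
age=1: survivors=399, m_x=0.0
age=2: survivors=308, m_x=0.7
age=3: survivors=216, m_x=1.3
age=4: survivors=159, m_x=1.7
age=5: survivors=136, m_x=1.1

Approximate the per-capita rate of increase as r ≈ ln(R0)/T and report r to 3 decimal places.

0.179

lx = nx/n0 = nx/500: 1, 0.798, 0.616, 0.432, 0.318, 0.272
R0 = Σ lx·mx = 0 + 0 + 0.4312 + 0.5616 + 0.5406 + 0.2992 = 1.8326
Σ x·lx·mx = 6.2056; T = 6.2056/1.8326 = 3.38623…
r ≈ ln(R0)/T = ln(1.8326)/3.38623… = 0.17888… → 0.179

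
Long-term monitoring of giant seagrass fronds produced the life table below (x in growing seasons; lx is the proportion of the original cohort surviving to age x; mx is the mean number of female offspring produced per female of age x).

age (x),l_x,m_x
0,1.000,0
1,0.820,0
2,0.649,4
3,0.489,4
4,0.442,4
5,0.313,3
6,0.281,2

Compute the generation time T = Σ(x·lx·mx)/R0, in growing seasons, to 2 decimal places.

3.35

lx·mx: 0, 0, 2.596, 1.956, 1.768, 0.939, 0.562 → R0 = 7.821
x·lx·mx: 0, 0, 5.192, 5.868, 7.072, 4.695, 3.372 → Σ = 26.199
T = 26.199 / 7.821 = 3.349827… → 3.35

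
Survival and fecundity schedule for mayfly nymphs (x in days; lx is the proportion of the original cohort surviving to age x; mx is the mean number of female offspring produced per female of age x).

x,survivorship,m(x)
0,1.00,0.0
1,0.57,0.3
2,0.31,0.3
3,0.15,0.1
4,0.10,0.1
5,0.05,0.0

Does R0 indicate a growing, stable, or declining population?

declining

R0 = Σ lx·mx = 0 + 0.171 + 0.093 + 0.015 + 0.01 + 0 = 0.289
R0 < 1, so the population is declining.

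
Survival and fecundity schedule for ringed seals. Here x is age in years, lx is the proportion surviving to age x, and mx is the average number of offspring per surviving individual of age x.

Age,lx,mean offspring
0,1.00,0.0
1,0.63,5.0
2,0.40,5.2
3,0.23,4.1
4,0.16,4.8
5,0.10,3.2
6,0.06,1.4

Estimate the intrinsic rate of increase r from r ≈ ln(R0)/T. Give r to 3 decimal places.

R0 = Σ lx·mx = 0 + 3.15 + 2.08 + 0.943 + 0.768 + 0.32 + 0.084 = 7.345
Σ x·lx·mx = 15.315; T = 15.315/7.345 = 2.08509…
r ≈ ln(R0)/T = ln(7.345)/2.08509… = 0.95632… → 0.956

0.956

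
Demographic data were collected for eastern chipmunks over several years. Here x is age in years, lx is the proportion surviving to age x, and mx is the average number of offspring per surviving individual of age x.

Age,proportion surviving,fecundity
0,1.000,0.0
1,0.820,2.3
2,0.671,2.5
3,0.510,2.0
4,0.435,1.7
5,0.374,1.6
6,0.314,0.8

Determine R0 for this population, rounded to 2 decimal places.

6.17

lx·mx by age: 0, 1.886, 1.6775, 1.02, 0.7395, 0.5984, 0.2512
R0 = Σ lx·mx = 6.1726 → 6.17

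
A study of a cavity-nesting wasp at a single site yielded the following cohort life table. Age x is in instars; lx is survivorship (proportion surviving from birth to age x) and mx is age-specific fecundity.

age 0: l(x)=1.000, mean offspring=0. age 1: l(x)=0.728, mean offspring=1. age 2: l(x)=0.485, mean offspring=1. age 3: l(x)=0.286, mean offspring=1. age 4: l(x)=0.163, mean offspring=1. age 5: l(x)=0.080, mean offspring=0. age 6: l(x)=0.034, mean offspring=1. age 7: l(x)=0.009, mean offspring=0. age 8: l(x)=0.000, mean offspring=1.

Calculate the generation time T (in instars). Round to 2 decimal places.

2.01

lx·mx: 0, 0.728, 0.485, 0.286, 0.163, 0, 0.034, 0, 0 → R0 = 1.696
x·lx·mx: 0, 0.728, 0.97, 0.858, 0.652, 0, 0.204, 0, 0 → Σ = 3.412
T = 3.412 / 1.696 = 2.011792… → 2.01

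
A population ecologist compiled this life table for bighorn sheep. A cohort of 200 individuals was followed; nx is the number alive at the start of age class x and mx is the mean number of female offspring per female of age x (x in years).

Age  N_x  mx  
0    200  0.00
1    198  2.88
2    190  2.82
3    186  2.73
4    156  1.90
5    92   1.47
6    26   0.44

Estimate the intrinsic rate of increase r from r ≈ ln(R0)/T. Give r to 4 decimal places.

lx = nx/n0 = nx/200: 1, 0.99, 0.95, 0.93, 0.78, 0.46, 0.13
R0 = Σ lx·mx = 0 + 2.8512 + 2.679 + 2.5389 + 1.482 + 0.6762 + 0.0572 = 10.2845
Σ x·lx·mx = 25.4781; T = 25.4781/10.2845 = 2.47733…
r ≈ ln(R0)/T = ln(10.2845)/2.47733… = 0.940786… → 0.9408

0.9408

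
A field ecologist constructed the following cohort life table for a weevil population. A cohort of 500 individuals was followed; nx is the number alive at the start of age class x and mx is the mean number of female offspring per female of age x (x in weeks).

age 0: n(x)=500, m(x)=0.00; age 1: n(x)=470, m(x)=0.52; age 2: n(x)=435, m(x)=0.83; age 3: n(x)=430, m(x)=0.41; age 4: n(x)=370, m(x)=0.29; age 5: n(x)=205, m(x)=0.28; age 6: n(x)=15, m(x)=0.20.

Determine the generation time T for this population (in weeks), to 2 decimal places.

lx = nx/n0 = nx/500: 1, 0.94, 0.87, 0.86, 0.74, 0.41, 0.03
lx·mx: 0, 0.4888, 0.7221, 0.3526, 0.2146, 0.1148, 0.006 → R0 = 1.8989
x·lx·mx: 0, 0.4888, 1.4442, 1.0578, 0.8584, 0.574, 0.036 → Σ = 4.4592
T = 4.4592 / 1.8989 = 2.348307… → 2.35

2.35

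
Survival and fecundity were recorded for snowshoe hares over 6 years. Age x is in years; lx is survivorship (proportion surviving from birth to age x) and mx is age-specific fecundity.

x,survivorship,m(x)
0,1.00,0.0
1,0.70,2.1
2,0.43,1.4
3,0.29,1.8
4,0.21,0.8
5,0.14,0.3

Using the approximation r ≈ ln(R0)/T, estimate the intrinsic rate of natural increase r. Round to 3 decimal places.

0.564

R0 = Σ lx·mx = 0 + 1.47 + 0.602 + 0.522 + 0.168 + 0.042 = 2.804
Σ x·lx·mx = 5.122; T = 5.122/2.804 = 1.82668…
r ≈ ln(R0)/T = ln(2.804)/1.82668… = 0.56444… → 0.564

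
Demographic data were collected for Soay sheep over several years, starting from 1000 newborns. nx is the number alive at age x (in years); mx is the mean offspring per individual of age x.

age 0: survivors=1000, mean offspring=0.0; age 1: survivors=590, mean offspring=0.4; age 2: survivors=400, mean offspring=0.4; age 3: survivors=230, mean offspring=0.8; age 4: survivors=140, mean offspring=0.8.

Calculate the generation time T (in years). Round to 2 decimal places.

lx = nx/n0 = nx/1000: 1, 0.59, 0.4, 0.23, 0.14
lx·mx: 0, 0.236, 0.16, 0.184, 0.112 → R0 = 0.692
x·lx·mx: 0, 0.236, 0.32, 0.552, 0.448 → Σ = 1.556
T = 1.556 / 0.692 = 2.248555… → 2.25

2.25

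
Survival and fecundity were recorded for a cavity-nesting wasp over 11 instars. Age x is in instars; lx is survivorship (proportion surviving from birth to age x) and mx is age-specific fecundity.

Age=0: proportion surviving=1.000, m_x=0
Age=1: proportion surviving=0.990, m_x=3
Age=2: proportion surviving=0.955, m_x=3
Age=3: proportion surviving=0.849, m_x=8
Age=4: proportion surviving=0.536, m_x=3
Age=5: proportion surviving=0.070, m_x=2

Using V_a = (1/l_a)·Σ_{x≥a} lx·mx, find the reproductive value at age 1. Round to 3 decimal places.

lx·mx for x ≥ 1: 2.97, 2.865, 6.792, 1.608, 0.14 → sum = 14.375
V_1 = 14.375 / l_1 = 14.375 / 0.99 = 14.520202… → 14.520

14.520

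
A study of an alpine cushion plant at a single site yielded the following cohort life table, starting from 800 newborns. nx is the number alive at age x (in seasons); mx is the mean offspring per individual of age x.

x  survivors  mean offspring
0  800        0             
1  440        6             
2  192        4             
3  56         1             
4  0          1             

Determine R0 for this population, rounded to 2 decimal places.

lx = nx/n0 = nx/800: 1, 0.55, 0.24, 0.07, 0
lx·mx by age: 0, 3.3, 0.96, 0.07, 0
R0 = Σ lx·mx = 4.33 → 4.33

4.33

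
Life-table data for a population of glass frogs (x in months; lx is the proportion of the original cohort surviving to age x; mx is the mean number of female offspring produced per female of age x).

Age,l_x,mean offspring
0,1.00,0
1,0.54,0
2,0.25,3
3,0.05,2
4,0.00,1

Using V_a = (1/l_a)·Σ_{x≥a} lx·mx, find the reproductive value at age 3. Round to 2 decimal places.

lx·mx for x ≥ 3: 0.1, 0 → sum = 0.1
V_3 = 0.1 / l_3 = 0.1 / 0.05 = 2 → 2.00

2.00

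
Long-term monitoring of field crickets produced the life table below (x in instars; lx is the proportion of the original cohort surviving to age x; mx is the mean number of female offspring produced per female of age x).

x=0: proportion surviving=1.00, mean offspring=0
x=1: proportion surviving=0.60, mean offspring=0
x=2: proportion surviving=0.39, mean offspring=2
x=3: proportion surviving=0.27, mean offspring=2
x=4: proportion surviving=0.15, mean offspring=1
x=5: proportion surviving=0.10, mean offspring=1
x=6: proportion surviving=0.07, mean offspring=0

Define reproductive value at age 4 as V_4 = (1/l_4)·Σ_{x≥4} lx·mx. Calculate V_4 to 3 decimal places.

lx·mx for x ≥ 4: 0.15, 0.1, 0 → sum = 0.25
V_4 = 0.25 / l_4 = 0.25 / 0.15 = 1.666667… → 1.667

1.667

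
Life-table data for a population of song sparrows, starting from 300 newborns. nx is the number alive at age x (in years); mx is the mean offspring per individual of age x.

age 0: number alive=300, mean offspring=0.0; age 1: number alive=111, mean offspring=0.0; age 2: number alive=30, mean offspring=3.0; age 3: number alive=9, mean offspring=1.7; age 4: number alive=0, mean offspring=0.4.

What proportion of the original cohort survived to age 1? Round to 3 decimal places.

0.370

l_1 = n_1/n_0 = 111/300 = 0.37 → 0.370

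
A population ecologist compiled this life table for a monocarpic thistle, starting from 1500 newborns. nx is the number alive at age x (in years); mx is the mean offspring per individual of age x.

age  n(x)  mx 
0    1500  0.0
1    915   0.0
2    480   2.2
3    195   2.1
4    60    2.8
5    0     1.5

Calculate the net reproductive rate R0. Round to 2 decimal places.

1.09

lx = nx/n0 = nx/1500: 1, 0.61, 0.32, 0.13, 0.04, 0
lx·mx by age: 0, 0, 0.704, 0.273, 0.112, 0
R0 = Σ lx·mx = 1.089 → 1.09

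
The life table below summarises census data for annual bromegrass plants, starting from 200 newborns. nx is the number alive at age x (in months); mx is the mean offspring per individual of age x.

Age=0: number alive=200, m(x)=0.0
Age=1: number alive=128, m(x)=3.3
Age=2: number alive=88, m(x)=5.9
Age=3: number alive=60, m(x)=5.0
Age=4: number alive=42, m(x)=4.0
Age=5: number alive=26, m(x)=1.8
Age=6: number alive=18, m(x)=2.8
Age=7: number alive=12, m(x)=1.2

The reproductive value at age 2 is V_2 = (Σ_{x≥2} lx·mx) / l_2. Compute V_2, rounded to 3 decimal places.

lx = nx/n0 = nx/200: 1, 0.64, 0.44, 0.3, 0.21, 0.13, 0.09, 0.06
lx·mx for x ≥ 2: 2.596, 1.5, 0.84, 0.234, 0.252, 0.072 → sum = 5.494
V_2 = 5.494 / l_2 = 5.494 / 0.44 = 12.486364… → 12.486

12.486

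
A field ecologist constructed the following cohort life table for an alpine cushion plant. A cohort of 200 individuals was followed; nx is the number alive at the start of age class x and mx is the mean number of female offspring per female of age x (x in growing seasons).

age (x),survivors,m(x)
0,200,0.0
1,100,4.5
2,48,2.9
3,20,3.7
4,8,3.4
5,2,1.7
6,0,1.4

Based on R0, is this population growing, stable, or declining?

growing

lx = nx/n0 = nx/200: 1, 0.5, 0.24, 0.1, 0.04, 0.01, 0
R0 = Σ lx·mx = 0 + 2.25 + 0.696 + 0.37 + 0.136 + 0.017 + 0 = 3.469
R0 > 1, so the population is growing.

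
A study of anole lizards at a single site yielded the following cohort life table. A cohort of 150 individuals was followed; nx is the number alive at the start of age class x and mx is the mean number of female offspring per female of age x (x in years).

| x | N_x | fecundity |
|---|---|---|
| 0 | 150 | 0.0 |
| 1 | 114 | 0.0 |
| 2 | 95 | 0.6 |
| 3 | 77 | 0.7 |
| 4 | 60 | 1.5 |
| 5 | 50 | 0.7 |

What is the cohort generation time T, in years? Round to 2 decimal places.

3.44

lx = nx/n0 = nx/150: 1, 0.76, 0.63333…, 0.51333…, 0.4, 0.33333…
lx·mx: 0, 0, 0.38…, 0.359333…, 0.6, 0.233333… → R0 = 1.572667…
x·lx·mx: 0, 0, 0.76…, 1.078…, 2.4, 1.166667… → Σ = 5.404667…
T = 5.404667… / 1.572667… = 3.436626… → 3.44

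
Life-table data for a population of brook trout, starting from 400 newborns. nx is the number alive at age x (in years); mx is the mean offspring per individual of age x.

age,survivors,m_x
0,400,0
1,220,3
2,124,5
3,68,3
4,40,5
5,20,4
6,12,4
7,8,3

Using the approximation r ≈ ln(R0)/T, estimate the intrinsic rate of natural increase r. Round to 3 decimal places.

lx = nx/n0 = nx/400: 1, 0.55, 0.31, 0.17, 0.1, 0.05, 0.03, 0.02
R0 = Σ lx·mx = 0 + 1.65 + 1.55 + 0.51 + 0.5 + 0.2 + 0.12 + 0.06 = 4.59
Σ x·lx·mx = 10.42; T = 10.42/4.59 = 2.27015…
r ≈ ln(R0)/T = ln(4.59)/2.27015… = 0.67127… → 0.671

0.671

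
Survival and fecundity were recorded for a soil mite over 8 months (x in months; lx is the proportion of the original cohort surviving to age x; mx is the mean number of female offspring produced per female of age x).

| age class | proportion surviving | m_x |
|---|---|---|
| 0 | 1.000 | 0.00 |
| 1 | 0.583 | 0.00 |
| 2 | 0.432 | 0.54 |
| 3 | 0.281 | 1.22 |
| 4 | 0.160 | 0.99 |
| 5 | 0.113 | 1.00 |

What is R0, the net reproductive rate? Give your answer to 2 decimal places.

0.85

lx·mx by age: 0, 0, 0.23328, 0.34282, 0.1584, 0.113
R0 = Σ lx·mx = 0.8475 → 0.85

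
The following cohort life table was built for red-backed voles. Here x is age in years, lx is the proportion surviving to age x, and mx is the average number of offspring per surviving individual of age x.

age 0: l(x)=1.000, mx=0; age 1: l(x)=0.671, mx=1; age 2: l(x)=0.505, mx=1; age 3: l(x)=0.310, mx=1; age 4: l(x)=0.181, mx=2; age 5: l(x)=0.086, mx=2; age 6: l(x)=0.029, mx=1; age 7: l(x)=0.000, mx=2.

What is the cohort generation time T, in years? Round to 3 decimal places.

lx·mx: 0, 0.671, 0.505, 0.31, 0.362, 0.172, 0.029, 0 → R0 = 2.049
x·lx·mx: 0, 0.671, 1.01, 0.93, 1.448, 0.86, 0.174, 0 → Σ = 5.093
T = 5.093 / 2.049 = 2.485603… → 2.486

2.486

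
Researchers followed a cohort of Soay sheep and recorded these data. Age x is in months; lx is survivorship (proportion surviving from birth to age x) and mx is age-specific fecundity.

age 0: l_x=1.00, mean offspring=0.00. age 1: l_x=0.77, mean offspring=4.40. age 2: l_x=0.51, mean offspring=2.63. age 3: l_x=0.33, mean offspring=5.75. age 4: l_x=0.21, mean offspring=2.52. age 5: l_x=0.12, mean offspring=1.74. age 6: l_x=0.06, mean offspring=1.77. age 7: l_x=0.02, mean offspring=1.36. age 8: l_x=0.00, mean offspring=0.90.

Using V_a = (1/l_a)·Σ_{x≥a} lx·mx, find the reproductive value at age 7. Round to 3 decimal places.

1.360

lx·mx for x ≥ 7: 0.0272, 0 → sum = 0.0272
V_7 = 0.0272 / l_7 = 0.0272 / 0.02 = 1.36 → 1.360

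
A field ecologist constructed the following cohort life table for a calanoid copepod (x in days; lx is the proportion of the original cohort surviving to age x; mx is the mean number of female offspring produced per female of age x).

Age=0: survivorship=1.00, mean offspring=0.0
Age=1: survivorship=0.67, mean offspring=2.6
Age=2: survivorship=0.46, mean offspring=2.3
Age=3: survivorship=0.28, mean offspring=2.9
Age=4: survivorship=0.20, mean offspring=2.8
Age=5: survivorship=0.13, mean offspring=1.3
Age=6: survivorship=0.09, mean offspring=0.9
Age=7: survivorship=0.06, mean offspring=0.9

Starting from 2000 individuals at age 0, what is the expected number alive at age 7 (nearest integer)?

120

Expected survivors = N0 · l_7 = 2000 × 0.06 = 120 → 120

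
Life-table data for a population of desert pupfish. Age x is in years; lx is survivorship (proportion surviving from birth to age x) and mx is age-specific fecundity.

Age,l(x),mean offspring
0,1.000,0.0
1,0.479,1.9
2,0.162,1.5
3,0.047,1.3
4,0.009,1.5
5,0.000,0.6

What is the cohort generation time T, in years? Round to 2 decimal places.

1.33

lx·mx: 0, 0.9101, 0.243, 0.0611, 0.0135, 0 → R0 = 1.2277
x·lx·mx: 0, 0.9101, 0.486, 0.1833, 0.054, 0 → Σ = 1.6334
T = 1.6334 / 1.2277 = 1.330455… → 1.33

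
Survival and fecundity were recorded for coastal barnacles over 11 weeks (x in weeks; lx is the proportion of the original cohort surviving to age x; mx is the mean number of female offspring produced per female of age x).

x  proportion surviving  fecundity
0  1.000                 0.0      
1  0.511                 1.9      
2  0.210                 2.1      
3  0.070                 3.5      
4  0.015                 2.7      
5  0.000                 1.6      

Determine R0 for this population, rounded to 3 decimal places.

1.697

lx·mx by age: 0, 0.9709, 0.441, 0.245, 0.0405, 0
R0 = Σ lx·mx = 1.6974 → 1.697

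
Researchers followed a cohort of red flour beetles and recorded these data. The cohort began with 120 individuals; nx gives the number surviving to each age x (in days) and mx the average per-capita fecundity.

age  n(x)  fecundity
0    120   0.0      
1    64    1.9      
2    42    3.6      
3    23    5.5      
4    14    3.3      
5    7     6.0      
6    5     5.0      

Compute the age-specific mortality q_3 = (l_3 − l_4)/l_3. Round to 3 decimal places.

lx = nx/n0 = nx/120: 1, 0.53333…, 0.35, 0.19167…, 0.11667…, 0.05833…, 0.04167…
q_3 = (l_3 − l_4) / l_3 = (0.191667… − 0.116667…) / 0.191667…
     = 0.075… / 0.191667… = 0.391304… → 0.391

0.391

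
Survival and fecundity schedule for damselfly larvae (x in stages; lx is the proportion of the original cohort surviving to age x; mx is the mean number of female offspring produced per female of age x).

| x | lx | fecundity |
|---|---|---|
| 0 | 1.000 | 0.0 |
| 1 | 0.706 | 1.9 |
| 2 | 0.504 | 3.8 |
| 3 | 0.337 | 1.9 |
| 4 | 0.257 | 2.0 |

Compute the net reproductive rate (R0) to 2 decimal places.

lx·mx by age: 0, 1.3414, 1.9152, 0.6403, 0.514
R0 = Σ lx·mx = 4.4109 → 4.41

4.41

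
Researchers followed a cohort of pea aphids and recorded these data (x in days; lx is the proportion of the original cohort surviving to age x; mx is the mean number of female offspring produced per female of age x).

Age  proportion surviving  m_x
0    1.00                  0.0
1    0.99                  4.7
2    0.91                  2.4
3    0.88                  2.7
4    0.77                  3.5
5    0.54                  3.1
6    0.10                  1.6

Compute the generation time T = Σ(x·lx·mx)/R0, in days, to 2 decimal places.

lx·mx: 0, 4.653, 2.184, 2.376, 2.695, 1.674, 0.16 → R0 = 13.742
x·lx·mx: 0, 4.653, 4.368, 7.128, 10.78, 8.37, 0.96 → Σ = 36.259
T = 36.259 / 13.742 = 2.638553… → 2.64

2.64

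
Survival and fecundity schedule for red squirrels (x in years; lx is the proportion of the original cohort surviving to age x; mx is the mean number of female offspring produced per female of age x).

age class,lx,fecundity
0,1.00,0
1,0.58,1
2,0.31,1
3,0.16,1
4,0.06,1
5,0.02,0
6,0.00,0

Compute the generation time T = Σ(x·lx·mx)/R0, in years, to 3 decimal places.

1.730

lx·mx: 0, 0.58, 0.31, 0.16, 0.06, 0, 0 → R0 = 1.11
x·lx·mx: 0, 0.58, 0.62, 0.48, 0.24, 0, 0 → Σ = 1.92
T = 1.92 / 1.11 = 1.72973… → 1.730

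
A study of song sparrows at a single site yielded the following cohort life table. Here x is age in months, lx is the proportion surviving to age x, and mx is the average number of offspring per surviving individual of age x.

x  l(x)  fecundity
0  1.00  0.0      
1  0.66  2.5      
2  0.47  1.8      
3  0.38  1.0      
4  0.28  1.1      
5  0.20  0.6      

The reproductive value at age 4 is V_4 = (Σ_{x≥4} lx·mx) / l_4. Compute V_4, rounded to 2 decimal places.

lx·mx for x ≥ 4: 0.308, 0.12 → sum = 0.428
V_4 = 0.428 / l_4 = 0.428 / 0.28 = 1.528571… → 1.53

1.53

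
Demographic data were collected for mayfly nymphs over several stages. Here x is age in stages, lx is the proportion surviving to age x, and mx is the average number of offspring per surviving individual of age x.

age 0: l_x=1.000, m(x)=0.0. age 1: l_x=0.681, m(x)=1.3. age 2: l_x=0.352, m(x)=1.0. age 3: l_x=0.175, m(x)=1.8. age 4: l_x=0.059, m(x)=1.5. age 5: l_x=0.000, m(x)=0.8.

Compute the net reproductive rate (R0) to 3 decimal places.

1.641

lx·mx by age: 0, 0.8853, 0.352, 0.315, 0.0885, 0
R0 = Σ lx·mx = 1.6408 → 1.641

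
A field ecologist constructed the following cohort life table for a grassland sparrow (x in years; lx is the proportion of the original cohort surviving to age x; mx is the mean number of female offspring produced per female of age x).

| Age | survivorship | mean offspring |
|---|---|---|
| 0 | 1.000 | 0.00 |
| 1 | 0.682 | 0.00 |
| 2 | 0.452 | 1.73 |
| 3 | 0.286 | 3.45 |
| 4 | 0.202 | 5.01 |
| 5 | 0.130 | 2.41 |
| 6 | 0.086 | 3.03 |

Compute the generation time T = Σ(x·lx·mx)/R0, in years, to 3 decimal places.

3.488

lx·mx: 0, 0, 0.78196, 0.9867, 1.01202, 0.3133, 0.26058 → R0 = 3.35456
x·lx·mx: 0, 0, 1.56392, 2.9601, 4.04808, 1.5665, 1.56348 → Σ = 11.70208
T = 11.70208 / 3.35456 = 3.48841… → 3.488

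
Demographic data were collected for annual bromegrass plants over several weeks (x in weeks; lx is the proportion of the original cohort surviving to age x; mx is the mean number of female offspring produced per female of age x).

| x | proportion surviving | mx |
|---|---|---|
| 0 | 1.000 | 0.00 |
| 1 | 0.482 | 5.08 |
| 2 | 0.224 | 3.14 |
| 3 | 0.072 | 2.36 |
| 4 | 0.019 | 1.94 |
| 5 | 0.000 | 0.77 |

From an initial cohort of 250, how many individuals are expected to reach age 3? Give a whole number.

18

Expected survivors = N0 · l_3 = 250 × 0.072 = 18 → 18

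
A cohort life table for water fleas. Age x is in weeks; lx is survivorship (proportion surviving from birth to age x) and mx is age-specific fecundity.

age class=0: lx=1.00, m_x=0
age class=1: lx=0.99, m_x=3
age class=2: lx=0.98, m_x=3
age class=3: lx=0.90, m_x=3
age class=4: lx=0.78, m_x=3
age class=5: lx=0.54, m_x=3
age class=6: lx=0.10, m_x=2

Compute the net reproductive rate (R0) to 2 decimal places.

lx·mx by age: 0, 2.97, 2.94, 2.7, 2.34, 1.62, 0.2
R0 = Σ lx·mx = 12.77 → 12.77

12.77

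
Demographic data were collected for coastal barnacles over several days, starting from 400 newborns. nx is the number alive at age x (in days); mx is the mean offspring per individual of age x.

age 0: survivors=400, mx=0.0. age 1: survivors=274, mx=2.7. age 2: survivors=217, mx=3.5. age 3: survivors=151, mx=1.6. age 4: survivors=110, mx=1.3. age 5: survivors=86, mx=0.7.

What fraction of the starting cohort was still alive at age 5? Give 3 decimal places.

0.215

l_5 = n_5/n_0 = 86/400 = 0.215 → 0.215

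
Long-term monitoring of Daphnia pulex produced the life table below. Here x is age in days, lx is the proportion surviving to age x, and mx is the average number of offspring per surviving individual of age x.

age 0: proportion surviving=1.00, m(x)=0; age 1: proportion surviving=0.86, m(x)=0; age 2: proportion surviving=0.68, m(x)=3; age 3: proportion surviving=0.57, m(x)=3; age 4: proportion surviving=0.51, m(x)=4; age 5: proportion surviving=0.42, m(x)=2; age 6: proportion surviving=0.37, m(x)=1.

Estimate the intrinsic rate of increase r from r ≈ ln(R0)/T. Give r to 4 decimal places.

R0 = Σ lx·mx = 0 + 0 + 2.04 + 1.71 + 2.04 + 0.84 + 0.37 = 7
Σ x·lx·mx = 23.79; T = 23.79/7 = 3.39857…
r ≈ ln(R0)/T = ln(7)/3.39857… = 0.572567… → 0.5726

0.5726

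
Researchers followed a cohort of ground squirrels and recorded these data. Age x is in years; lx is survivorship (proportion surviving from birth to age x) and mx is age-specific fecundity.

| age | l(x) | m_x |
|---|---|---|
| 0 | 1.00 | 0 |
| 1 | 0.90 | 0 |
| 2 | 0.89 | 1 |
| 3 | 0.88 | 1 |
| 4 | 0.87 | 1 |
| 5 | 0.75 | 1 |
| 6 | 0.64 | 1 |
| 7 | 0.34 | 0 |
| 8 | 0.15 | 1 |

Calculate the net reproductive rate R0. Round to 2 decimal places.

4.18

lx·mx by age: 0, 0, 0.89, 0.88, 0.87, 0.75, 0.64, 0, 0.15
R0 = Σ lx·mx = 4.18 → 4.18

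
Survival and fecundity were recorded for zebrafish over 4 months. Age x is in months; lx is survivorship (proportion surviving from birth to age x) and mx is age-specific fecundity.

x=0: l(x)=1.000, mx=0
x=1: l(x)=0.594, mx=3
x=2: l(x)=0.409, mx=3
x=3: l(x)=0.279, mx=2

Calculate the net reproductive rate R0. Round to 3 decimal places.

lx·mx by age: 0, 1.782, 1.227, 0.558
R0 = Σ lx·mx = 3.567 → 3.567

3.567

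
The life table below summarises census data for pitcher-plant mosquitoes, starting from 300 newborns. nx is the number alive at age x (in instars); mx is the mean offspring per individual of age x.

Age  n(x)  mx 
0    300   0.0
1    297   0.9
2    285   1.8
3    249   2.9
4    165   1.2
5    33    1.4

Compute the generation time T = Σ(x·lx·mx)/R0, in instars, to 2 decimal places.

2.57

lx = nx/n0 = nx/300: 1, 0.99, 0.95, 0.83, 0.55, 0.11
lx·mx: 0, 0.891, 1.71, 2.407, 0.66, 0.154 → R0 = 5.822
x·lx·mx: 0, 0.891, 3.42, 7.221, 2.64, 0.77 → Σ = 14.942
T = 14.942 / 5.822 = 2.566472… → 2.57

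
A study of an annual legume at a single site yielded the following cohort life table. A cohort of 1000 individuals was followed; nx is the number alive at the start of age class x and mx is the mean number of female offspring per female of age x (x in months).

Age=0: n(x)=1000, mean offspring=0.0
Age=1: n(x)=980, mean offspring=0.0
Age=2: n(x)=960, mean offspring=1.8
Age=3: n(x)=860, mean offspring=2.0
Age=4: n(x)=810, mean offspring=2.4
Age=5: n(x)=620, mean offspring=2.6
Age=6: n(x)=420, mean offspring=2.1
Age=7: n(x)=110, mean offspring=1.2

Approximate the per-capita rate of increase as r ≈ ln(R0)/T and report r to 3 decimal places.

lx = nx/n0 = nx/1000: 1, 0.98, 0.96, 0.86, 0.81, 0.62, 0.42, 0.11
R0 = Σ lx·mx = 0 + 0 + 1.728 + 1.72 + 1.944 + 1.612 + 0.882 + 0.132 = 8.018
Σ x·lx·mx = 30.668; T = 30.668/8.018 = 3.82489…
r ≈ ln(R0)/T = ln(8.018)/3.82489… = 0.54425… → 0.544

0.544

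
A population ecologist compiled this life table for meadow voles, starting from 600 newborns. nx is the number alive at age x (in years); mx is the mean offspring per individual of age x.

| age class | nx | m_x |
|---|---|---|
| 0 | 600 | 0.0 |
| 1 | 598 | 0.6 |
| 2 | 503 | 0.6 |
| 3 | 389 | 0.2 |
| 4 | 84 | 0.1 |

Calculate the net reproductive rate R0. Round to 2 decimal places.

lx = nx/n0 = nx/600: 1, 0.99667…, 0.83833…, 0.64833…, 0.14
lx·mx by age: 0, 0.598…, 0.503…, 0.129667…, 0.014
R0 = Σ lx·mx = 1.244667… → 1.24

1.24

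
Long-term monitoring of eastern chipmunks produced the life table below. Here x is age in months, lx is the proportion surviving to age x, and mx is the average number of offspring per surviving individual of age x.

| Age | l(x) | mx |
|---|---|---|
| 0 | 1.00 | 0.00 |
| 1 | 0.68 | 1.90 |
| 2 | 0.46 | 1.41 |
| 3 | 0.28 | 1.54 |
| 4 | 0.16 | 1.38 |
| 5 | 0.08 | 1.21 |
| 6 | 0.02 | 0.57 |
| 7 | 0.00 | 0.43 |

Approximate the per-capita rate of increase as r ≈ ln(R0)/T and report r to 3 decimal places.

0.505

R0 = Σ lx·mx = 0 + 1.292 + 0.6486 + 0.4312 + 0.2208 + 0.0968 + 0.0114 + 0 = 2.7008
Σ x·lx·mx = 5.3184; T = 5.3184/2.7008 = 1.96919…
r ≈ ln(R0)/T = ln(2.7008)/1.96919… = 0.50455… → 0.505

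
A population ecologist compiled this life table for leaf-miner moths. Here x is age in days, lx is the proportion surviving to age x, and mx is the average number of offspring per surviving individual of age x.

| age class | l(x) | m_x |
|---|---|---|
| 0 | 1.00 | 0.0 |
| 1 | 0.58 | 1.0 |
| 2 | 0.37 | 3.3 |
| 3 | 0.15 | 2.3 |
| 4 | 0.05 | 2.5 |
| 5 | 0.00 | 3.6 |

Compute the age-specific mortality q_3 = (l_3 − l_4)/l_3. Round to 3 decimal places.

0.667

q_3 = (l_3 − l_4) / l_3 = (0.15 − 0.05) / 0.15
     = 0.1 / 0.15 = 0.666667… → 0.667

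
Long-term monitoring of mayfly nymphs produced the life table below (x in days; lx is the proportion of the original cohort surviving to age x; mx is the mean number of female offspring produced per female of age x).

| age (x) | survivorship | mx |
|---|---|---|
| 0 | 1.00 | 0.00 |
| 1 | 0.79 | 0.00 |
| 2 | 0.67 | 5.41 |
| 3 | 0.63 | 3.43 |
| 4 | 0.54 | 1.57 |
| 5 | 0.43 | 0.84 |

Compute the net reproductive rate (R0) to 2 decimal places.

lx·mx by age: 0, 0, 3.6247, 2.1609, 0.8478, 0.3612
R0 = Σ lx·mx = 6.9946 → 6.99

6.99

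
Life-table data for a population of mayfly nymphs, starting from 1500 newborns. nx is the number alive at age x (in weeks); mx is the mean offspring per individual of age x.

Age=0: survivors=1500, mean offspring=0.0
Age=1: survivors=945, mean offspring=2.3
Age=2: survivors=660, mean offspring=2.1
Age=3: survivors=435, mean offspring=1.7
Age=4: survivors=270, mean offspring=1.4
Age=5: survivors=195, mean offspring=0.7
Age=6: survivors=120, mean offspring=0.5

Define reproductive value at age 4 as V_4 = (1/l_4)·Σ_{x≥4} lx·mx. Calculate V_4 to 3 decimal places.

2.128

lx = nx/n0 = nx/1500: 1, 0.63, 0.44, 0.29, 0.18, 0.13, 0.08
lx·mx for x ≥ 4: 0.252, 0.091, 0.04 → sum = 0.383
V_4 = 0.383 / l_4 = 0.383 / 0.18 = 2.127778… → 2.128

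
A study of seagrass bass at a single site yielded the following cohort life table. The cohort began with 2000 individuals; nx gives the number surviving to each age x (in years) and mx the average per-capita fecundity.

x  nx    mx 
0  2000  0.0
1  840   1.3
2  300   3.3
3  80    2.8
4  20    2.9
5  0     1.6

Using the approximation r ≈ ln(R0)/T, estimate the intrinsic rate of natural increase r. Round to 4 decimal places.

lx = nx/n0 = nx/2000: 1, 0.42, 0.15, 0.04, 0.01, 0
R0 = Σ lx·mx = 0 + 0.546 + 0.495 + 0.112 + 0.029 + 0 = 1.182
Σ x·lx·mx = 1.988; T = 1.988/1.182 = 1.6819…
r ≈ ln(R0)/T = ln(1.182)/1.6819… = 0.099416… → 0.0994

0.0994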